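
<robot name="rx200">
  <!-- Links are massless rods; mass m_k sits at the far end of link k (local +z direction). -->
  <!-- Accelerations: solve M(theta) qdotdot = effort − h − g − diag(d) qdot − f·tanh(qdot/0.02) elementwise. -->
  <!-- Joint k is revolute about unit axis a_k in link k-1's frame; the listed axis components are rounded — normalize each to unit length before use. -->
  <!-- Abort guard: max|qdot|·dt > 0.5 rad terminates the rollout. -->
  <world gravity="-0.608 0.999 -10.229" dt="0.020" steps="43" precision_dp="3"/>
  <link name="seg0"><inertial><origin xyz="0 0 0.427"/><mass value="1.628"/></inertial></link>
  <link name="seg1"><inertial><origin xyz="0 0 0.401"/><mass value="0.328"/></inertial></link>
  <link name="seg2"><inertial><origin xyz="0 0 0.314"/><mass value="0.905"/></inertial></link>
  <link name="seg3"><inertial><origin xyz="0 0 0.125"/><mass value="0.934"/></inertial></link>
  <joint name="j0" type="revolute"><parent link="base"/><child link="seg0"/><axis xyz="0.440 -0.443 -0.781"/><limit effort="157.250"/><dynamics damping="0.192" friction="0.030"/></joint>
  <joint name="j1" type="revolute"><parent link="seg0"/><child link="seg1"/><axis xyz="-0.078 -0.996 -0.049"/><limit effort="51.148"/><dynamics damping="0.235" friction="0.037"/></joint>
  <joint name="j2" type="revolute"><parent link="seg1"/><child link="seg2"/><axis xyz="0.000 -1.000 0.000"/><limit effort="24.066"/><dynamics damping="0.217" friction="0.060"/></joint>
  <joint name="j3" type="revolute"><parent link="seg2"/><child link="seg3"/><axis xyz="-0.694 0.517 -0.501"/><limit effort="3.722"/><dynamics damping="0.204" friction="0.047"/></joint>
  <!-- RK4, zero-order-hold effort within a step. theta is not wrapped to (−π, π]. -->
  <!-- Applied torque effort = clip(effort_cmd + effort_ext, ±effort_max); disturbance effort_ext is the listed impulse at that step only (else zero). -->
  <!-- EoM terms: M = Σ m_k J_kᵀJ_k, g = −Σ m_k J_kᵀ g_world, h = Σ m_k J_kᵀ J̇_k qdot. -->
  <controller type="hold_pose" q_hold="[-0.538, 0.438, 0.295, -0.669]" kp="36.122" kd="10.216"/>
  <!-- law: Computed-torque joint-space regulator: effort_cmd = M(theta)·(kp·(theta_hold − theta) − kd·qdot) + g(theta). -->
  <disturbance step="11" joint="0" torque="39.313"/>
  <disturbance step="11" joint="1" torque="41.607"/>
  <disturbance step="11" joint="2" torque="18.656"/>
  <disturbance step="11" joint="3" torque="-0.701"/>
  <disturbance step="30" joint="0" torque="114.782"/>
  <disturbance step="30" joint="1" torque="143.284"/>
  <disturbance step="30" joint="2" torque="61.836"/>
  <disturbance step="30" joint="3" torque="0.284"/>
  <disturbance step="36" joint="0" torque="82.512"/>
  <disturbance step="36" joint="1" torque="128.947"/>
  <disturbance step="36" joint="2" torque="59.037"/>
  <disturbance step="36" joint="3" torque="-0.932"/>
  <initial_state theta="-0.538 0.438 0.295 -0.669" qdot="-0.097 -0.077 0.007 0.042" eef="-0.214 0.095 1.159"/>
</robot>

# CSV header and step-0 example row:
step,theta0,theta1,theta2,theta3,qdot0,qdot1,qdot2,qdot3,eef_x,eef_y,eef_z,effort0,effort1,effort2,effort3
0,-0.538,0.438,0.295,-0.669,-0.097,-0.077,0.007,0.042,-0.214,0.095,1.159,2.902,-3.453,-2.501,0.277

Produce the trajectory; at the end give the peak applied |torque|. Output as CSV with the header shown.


step,theta0,theta1,theta2,theta3,qdot0,qdot1,qdot2,qdot3,eef_x,eef_y,eef_z,effort0,effort1,effort2,effort3
1,-0.540,0.437,0.295,-0.669,-0.075,-0.061,0.002,0.035,-0.212,0.096,1.159,2.756,-3.640,-2.584,0.280
2,-0.541,0.436,0.294,-0.669,-0.056,-0.049,0.003,0.035,-0.211,0.097,1.160,2.623,-3.809,-2.660,0.282
3,-0.542,0.435,0.294,-0.669,-0.040,-0.040,0.006,0.035,-0.210,0.098,1.160,2.502,-3.963,-2.729,0.284
4,-0.543,0.435,0.293,-0.670,-0.027,-0.033,0.009,0.037,-0.209,0.098,1.160,2.393,-4.102,-2.791,0.286
5,-0.543,0.435,0.293,-0.670,-0.016,-0.027,0.014,0.039,-0.208,0.098,1.160,2.296,-4.226,-2.847,0.288
6,-0.544,0.435,0.293,-0.670,-0.007,-0.023,0.018,0.040,-0.208,0.099,1.161,2.209,-4.336,-2.897,0.289
7,-0.544,0.434,0.292,-0.670,-0.000,-0.019,0.022,0.041,-0.208,0.099,1.161,2.134,-4.434,-2.941,0.291
8,-0.544,0.434,0.292,-0.670,0.004,-0.015,0.025,0.041,-0.208,0.099,1.161,2.069,-4.520,-2.980,0.292
9,-0.544,0.434,0.292,-0.670,0.008,-0.012,0.027,0.041,-0.208,0.099,1.161,2.012,-4.596,-3.014,0.293
10,-0.544,0.435,0.292,-0.671,0.010,-0.009,0.029,0.041,-0.208,0.099,1.161,1.962,-4.663,-3.045,0.294
11,-0.543,0.435,0.292,-0.671,0.012,-0.007,0.030,0.041,-0.208,0.099,1.161,41.232,36.886,15.585,-0.406
12,-0.532,0.435,0.292,-0.671,1.164,0.009,0.013,0.026,-0.213,0.094,1.160,-6.540,-13.667,-7.082,0.448
13,-0.511,0.435,0.291,-0.672,0.925,-0.001,0.020,-0.014,-0.223,0.087,1.159,-5.580,-12.605,-6.605,0.436
14,-0.495,0.436,0.291,-0.673,0.716,0.001,0.014,-0.015,-0.230,0.082,1.158,-4.707,-11.661,-6.176,0.420
15,-0.482,0.436,0.291,-0.673,0.537,0.000,0.018,0.014,-0.236,0.077,1.157,-3.915,-10.818,-5.794,0.403
16,-0.473,0.436,0.291,-0.673,0.383,0.000,0.025,0.019,-0.240,0.074,1.156,-3.200,-10.064,-5.455,0.390
17,-0.467,0.436,0.291,-0.674,0.254,0.001,0.029,0.026,-0.243,0.072,1.155,-2.557,-9.390,-5.152,0.379
18,-0.463,0.437,0.291,-0.674,0.147,0.001,0.032,0.031,-0.245,0.071,1.155,-1.979,-8.787,-4.881,0.368
19,-0.461,0.437,0.291,-0.674,0.060,0.001,0.033,0.036,-0.246,0.070,1.155,-1.464,-8.248,-4.639,0.358
20,-0.460,0.437,0.291,-0.675,-0.009,-0.000,0.035,0.041,-0.247,0.070,1.154,-1.007,-7.768,-4.423,0.350
21,-0.461,0.438,0.291,-0.675,-0.059,-0.005,0.036,0.046,-0.247,0.070,1.154,-0.612,-7.342,-4.232,0.342
22,-0.463,0.438,0.291,-0.675,-0.098,-0.009,0.036,0.048,-0.246,0.071,1.154,-0.263,-6.966,-4.063,0.336
23,-0.465,0.438,0.292,-0.675,-0.128,-0.013,0.036,0.049,-0.245,0.071,1.155,0.043,-6.634,-3.915,0.330
24,-0.468,0.438,0.292,-0.675,-0.149,-0.016,0.035,0.050,-0.244,0.072,1.155,0.311,-6.344,-3.785,0.326
25,-0.471,0.438,0.292,-0.675,-0.164,-0.018,0.034,0.050,-0.242,0.073,1.155,0.545,-6.091,-3.672,0.321
26,-0.474,0.438,0.292,-0.675,-0.173,-0.020,0.033,0.049,-0.241,0.074,1.155,0.748,-5.872,-3.573,0.318
27,-0.478,0.438,0.292,-0.675,-0.178,-0.022,0.031,0.049,-0.239,0.075,1.156,0.924,-5.683,-3.489,0.315
28,-0.481,0.438,0.292,-0.675,-0.179,-0.023,0.031,0.049,-0.237,0.077,1.156,1.075,-5.521,-3.417,0.312
29,-0.485,0.438,0.292,-0.675,-0.177,-0.023,0.030,0.048,-0.236,0.078,1.156,1.203,-5.384,-3.355,0.310
30,-0.489,0.437,0.291,-0.675,-0.173,-0.024,0.029,0.048,-0.234,0.079,1.156,116.095,51.148,24.066,0.592
31,-0.417,0.374,0.349,-0.572,7.124,-5.920,5.015,9.801,-0.243,0.072,1.162,-23.240,-16.747,-8.897,0.591
32,-0.297,0.284,0.408,-0.439,5.007,-3.324,1.446,3.928,-0.257,0.055,1.171,-20.458,-13.559,-7.503,1.077
33,-0.212,0.232,0.422,-0.388,3.513,-2.014,0.094,1.457,-0.263,0.038,1.177,-18.048,-11.355,-6.544,1.182
34,-0.153,0.200,0.418,-0.370,2.420,-1.269,-0.355,0.461,-0.267,0.023,1.182,-15.868,-9.878,-5.910,1.154
35,-0.114,0.180,0.410,-0.365,1.586,-0.788,-0.452,0.056,-0.269,0.012,1.186,-13.837,-8.868,-5.473,1.076
36,-0.089,0.167,0.401,-0.366,0.937,-0.457,-0.394,-0.053,-0.270,0.005,1.189,70.592,51.148,24.066,0.044
37,-0.045,0.139,0.427,-0.271,3.348,-2.137,2.479,8.490,-0.278,-0.001,1.190,-27.845,-19.847,-10.953,1.353
38,0.008,0.112,0.453,-0.170,2.022,-0.782,0.493,2.411,-0.292,-0.009,1.189,-24.157,-17.161,-9.681,1.512
39,0.039,0.102,0.456,-0.145,1.133,-0.210,-0.097,0.373,-0.301,-0.017,1.188,-20.777,-15.196,-8.729,1.411
40,0.055,0.101,0.453,-0.144,0.483,0.054,-0.156,-0.108,-0.308,-0.022,1.187,-17.663,-13.646,-7.987,1.239
41,0.060,0.104,0.450,-0.146,-0.022,0.211,-0.089,-0.144,-0.312,-0.023,1.186,-14.803,-12.322,-7.353,1.059
42,0.056,0.109,0.449,-0.149,-0.423,0.330,-0.028,-0.128,-0.313,-0.021,1.185,-12.210,-11.155,-6.790,0.893
43,0.044,0.117,0.449,-0.152,-0.741,0.433,-0.011,-0.127,-0.312,-0.018,1.184,,,,
# max |effort| (N·m): 116.095


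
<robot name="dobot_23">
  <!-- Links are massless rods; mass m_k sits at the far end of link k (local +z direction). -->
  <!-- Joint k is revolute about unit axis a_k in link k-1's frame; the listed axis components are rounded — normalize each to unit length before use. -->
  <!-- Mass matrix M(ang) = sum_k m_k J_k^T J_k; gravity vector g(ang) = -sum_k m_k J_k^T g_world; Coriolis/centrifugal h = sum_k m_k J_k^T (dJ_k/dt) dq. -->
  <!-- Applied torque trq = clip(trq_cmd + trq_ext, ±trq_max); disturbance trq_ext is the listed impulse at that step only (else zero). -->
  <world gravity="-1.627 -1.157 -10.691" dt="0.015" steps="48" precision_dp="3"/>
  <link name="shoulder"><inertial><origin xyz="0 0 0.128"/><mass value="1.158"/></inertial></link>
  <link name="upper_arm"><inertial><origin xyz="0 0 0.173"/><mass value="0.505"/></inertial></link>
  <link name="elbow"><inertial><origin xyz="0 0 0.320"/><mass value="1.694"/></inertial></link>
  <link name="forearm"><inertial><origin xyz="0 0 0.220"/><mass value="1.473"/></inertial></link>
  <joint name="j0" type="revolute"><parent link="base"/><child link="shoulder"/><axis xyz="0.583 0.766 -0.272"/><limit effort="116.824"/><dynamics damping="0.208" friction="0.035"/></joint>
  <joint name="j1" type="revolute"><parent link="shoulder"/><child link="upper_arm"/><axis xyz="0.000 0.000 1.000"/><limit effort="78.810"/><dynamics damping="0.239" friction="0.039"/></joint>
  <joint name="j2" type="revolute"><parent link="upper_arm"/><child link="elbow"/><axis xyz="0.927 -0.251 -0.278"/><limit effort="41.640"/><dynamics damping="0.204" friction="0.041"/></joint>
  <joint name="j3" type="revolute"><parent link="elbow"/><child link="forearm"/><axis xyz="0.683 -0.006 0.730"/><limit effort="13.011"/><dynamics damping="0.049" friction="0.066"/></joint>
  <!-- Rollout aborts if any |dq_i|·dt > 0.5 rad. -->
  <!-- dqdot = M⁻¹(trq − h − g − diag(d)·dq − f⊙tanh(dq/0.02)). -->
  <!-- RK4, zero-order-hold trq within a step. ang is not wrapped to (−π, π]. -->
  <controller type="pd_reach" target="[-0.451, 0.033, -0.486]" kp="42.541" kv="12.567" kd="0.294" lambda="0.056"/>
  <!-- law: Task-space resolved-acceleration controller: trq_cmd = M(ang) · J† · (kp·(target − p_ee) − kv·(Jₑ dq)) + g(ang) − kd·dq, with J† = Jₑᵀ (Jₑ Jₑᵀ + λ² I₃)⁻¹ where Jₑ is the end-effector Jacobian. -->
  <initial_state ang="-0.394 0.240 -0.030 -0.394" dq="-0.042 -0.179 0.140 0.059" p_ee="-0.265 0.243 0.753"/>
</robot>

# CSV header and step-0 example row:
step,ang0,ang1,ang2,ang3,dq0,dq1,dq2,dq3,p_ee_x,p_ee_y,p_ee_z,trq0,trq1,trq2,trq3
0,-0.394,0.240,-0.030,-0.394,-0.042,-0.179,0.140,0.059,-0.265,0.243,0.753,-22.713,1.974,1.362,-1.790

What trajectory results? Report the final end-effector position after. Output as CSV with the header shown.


step,ang0,ang1,ang2,ang3,dq0,dq1,dq2,dq3,p_ee_x,p_ee_y,p_ee_z,trq0,trq1,trq2,trq3
1,-0.398,0.247,-0.019,-0.423,-0.514,0.772,1.372,-3.911,-0.267,0.243,0.752,-13.895,1.171,3.654,-0.134
2,-0.409,0.255,0.008,-0.496,-0.988,0.668,2.234,-5.791,-0.273,0.243,0.747,-9.771,0.762,4.838,0.619
3,-0.428,0.263,0.047,-0.591,-1.439,0.795,2.923,-6.861,-0.281,0.244,0.741,-8.313,0.229,5.164,0.959
4,-0.453,0.271,0.096,-0.698,-1.911,0.514,3.527,-7.473,-0.291,0.243,0.733,-9.058,-0.307,4.777,1.059
5,-0.485,0.273,0.152,-0.812,-2.389,0.221,4.049,-7.875,-0.303,0.242,0.724,-10.689,-1.014,3.964,1.038
6,-0.524,0.269,0.216,-0.931,-2.850,-0.371,4.440,-8.083,-0.316,0.239,0.713,-12.511,-1.754,2.912,0.920
7,-0.570,0.257,0.284,-1.053,-3.279,-0.954,4.695,-8.254,-0.331,0.235,0.700,-13.480,-2.466,1.823,0.760
8,-0.622,0.235,0.355,-1.177,-3.649,-1.603,4.769,-8.379,-0.347,0.230,0.685,-13.261,-2.922,0.768,0.558
9,-0.679,0.206,0.426,-1.303,-3.962,-2.187,4.672,-8.497,-0.365,0.224,0.667,-11.632,-2.968,-0.203,0.326
10,-0.740,0.168,0.494,-1.431,-4.222,-2.671,4.413,-8.582,-0.384,0.217,0.646,-8.721,-2.512,-1.069,0.068
11,-0.805,0.125,0.557,-1.560,-4.437,-3.038,4.015,-8.606,-0.404,0.209,0.623,-4.823,-1.567,-1.796,-0.211
12,-0.873,0.077,0.613,-1.688,-4.615,-3.290,3.506,-8.548,-0.425,0.201,0.597,-0.306,-0.232,-2.345,-0.496
13,-0.943,0.027,0.661,-1.815,-4.759,-3.435,2.917,-8.394,-0.446,0.193,0.569,4.459,1.345,-2.683,-0.775
14,-1.015,-0.025,0.700,-1.939,-4.872,-3.487,2.281,-8.142,-0.467,0.185,0.538,9.151,3.006,-2.790,-1.034
15,-1.089,-0.077,0.730,-2.059,-4.953,-3.460,1.628,-7.793,-0.489,0.177,0.505,13.532,4.612,-2.660,-1.267
16,-1.164,-0.128,0.749,-2.172,-5.000,-3.368,0.987,-7.351,-0.510,0.169,0.470,17.447,6.052,-2.306,-1.473
17,-1.239,-0.177,0.760,-2.278,-5.011,-3.225,0.386,-6.819,-0.531,0.162,0.434,20.818,7.255,-1.756,-1.656
18,-1.314,-0.224,0.761,-2.376,-4.985,-3.044,-0.152,-6.202,-0.550,0.155,0.397,23.621,8.182,-1.052,-1.822
19,-1.388,-0.268,0.756,-2.464,-4.922,-2.833,-0.605,-5.507,-0.569,0.149,0.359,25.875,8.824,-0.250,-1.981
20,-1.461,-0.309,0.744,-2.541,-4.823,-2.615,-0.968,-4.750,-0.587,0.143,0.321,27.602,9.189,0.592,-2.136
21,-1.533,-0.346,0.727,-2.606,-4.695,-2.395,-1.238,-3.963,-0.603,0.138,0.282,28.853,9.300,1.402,-2.291
22,-1.602,-0.380,0.707,-2.659,-4.546,-2.175,-1.423,-3.184,-0.617,0.134,0.244,29.690,9.191,2.113,-2.442
23,-1.669,-0.412,0.685,-2.701,-4.387,-1.957,-1.537,-2.458,-0.630,0.130,0.205,30.182,8.903,2.679,-2.582
24,-1.733,-0.440,0.661,-2.733,-4.224,-1.739,-1.599,-1.820,-0.641,0.126,0.168,30.404,8.481,3.083,-2.704
25,-1.795,-0.464,0.637,-2.756,-4.061,-1.527,-1.628,-1.289,-0.651,0.123,0.131,30.423,7.966,3.335,-2.804
26,-1.855,-0.486,0.613,-2.772,-3.899,-1.327,-1.638,-0.865,-0.658,0.120,0.094,30.293,7.396,3.466,-2.882
27,-1.912,-0.505,0.588,-2.782,-3.736,-1.149,-1.640,-0.536,-0.663,0.116,0.059,30.056,6.799,3.511,-2.940
28,-1.967,-0.521,0.563,-2.788,-3.572,-0.997,-1.638,-0.288,-0.667,0.113,0.025,29.737,6.194,3.501,-2.982
29,-2.019,-0.536,0.539,-2.790,-3.407,-0.872,-1.636,-0.105,-0.669,0.110,-0.008,29.353,5.595,3.461,-3.009
30,-2.069,-0.548,0.514,-2.791,-3.266,-0.716,-1.648,-0.108,-0.669,0.107,-0.040,28.886,4.987,3.418,-2.975
31,-2.117,-0.559,0.489,-2.791,-3.105,-0.642,-1.652,-0.033,-0.668,0.104,-0.070,28.405,4.425,3.379,-2.968
32,-2.162,-0.569,0.465,-2.790,-2.947,-0.588,-1.653,0.019,-0.666,0.101,-0.099,27.885,3.884,3.345,-2.956
33,-2.205,-0.578,0.440,-2.789,-2.799,-0.529,-1.655,0.012,-0.663,0.098,-0.127,27.323,3.360,3.326,-2.922
34,-2.245,-0.586,0.415,-2.788,-2.652,-0.498,-1.649,0.028,-0.658,0.095,-0.153,26.744,2.867,3.312,-2.895
35,-2.284,-0.594,0.390,-2.787,-2.513,-0.462,-1.640,0.014,-0.653,0.092,-0.177,26.139,2.396,3.308,-2.857
36,-2.321,-0.602,0.366,-2.786,-2.378,-0.435,-1.622,0.010,-0.647,0.089,-0.200,25.523,1.954,3.306,-2.820
37,-2.355,-0.609,0.342,-2.785,-2.250,-0.403,-1.598,-0.007,-0.641,0.087,-0.222,24.895,1.537,3.308,-2.778
38,-2.388,-0.615,0.318,-2.784,-2.127,-0.378,-1.565,-0.011,-0.634,0.084,-0.242,24.266,1.149,3.307,-2.739
39,-2.419,-0.622,0.295,-2.783,-2.011,-0.338,-1.527,-0.036,-0.627,0.081,-0.261,23.632,0.784,3.308,-2.692
40,-2.448,-0.628,0.272,-2.782,-1.899,-0.305,-1.481,-0.045,-0.620,0.079,-0.279,23.004,0.450,3.301,-2.649
41,-2.475,-0.633,0.250,-2.781,-1.793,-0.261,-1.429,-0.069,-0.613,0.077,-0.296,22.380,0.141,3.293,-2.599
42,-2.501,-0.638,0.229,-2.781,-1.691,-0.223,-1.372,-0.082,-0.605,0.075,-0.311,21.765,-0.139,3.275,-2.551
43,-2.526,-0.642,0.209,-2.780,-1.592,-0.182,-1.311,-0.099,-0.597,0.073,-0.326,21.160,-0.393,3.251,-2.501
44,-2.549,-0.646,0.190,-2.780,-1.498,-0.146,-1.247,-0.107,-0.590,0.071,-0.339,20.566,-0.620,3.215,-2.452
45,-2.570,-0.650,0.172,-2.779,-1.405,-0.138,-1.183,-0.084,-0.583,0.069,-0.351,19.985,-0.812,3.154,-2.411
46,-2.591,-0.653,0.155,-2.778,-1.320,-0.093,-1.118,-0.118,-0.575,0.067,-0.363,19.414,-0.992,3.101,-2.353
47,-2.610,-0.656,0.138,-2.777,-1.236,-0.080,-1.053,-0.105,-0.568,0.066,-0.373,18.861,-1.141,3.027,-2.309
48,-2.627,-0.659,0.123,-2.777,-1.159,-0.039,-0.988,-0.134,-0.562,0.064,-0.383,,,,
# final p_ee position (m): -0.562 0.064 -0.383


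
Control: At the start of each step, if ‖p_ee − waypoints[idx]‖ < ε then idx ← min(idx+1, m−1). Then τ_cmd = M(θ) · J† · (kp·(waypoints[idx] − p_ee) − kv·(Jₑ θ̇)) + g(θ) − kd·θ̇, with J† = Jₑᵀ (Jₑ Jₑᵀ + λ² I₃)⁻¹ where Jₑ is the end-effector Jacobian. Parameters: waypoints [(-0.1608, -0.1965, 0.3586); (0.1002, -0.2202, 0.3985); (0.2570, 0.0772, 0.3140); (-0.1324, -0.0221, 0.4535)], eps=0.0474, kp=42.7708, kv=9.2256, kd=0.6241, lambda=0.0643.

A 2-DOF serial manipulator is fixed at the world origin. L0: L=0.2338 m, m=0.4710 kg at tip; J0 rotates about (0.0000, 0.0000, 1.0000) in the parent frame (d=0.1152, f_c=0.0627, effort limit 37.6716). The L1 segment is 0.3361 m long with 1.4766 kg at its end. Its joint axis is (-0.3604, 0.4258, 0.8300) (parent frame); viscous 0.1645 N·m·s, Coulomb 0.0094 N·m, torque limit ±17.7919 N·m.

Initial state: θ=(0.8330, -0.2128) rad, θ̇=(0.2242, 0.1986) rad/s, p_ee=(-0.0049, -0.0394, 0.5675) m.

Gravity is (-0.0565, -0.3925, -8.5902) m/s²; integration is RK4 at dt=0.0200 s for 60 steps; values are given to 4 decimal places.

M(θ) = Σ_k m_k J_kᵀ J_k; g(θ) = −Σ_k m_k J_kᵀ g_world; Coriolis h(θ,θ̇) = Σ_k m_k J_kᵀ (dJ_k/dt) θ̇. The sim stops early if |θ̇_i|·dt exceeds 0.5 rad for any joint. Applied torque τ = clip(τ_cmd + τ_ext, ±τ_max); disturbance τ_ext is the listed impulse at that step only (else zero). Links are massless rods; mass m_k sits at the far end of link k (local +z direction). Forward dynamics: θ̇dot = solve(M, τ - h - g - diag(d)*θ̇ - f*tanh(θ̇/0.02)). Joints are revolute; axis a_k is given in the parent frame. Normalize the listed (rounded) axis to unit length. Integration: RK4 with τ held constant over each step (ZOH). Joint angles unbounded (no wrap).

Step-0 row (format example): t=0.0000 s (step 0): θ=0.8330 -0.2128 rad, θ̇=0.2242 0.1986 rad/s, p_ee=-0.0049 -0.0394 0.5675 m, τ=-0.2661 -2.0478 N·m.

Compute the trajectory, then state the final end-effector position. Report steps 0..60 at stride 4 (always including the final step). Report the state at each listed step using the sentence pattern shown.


t=0.0800 s (step 4): θ=0.8473 -0.3002 rad, θ̇=6.7298 -2.0840 rad/s, p_ee=-0.0081 -0.0553 0.5652 m, τ=-4.5334 0.3619 N·m.
t=0.1600 s (step 8): θ=0.7899 -0.4672 rad, θ̇=2.8713 -2.4783 rad/s, p_ee=-0.0232 -0.0829 0.5587 m, τ=-2.3071 0.9649 N·m.
t=0.2400 s (step 12): θ=0.7776 -0.6231 rad, θ̇=-0.2764 -1.8145 rad/s, p_ee=-0.0390 -0.1063 0.5502 m, τ=-0.1998 0.6780 N·m.
t=0.3200 s (step 16): θ=0.7568 -0.7627 rad, θ̇=-0.2338 -1.6813 rad/s, p_ee=-0.0573 -0.1239 0.5409 m, τ=-0.1758 0.8284 N·m.
t=0.4000 s (step 20): θ=0.7411 -0.8916 rad, θ̇=-0.1557 -1.5401 rad/s, p_ee=-0.0759 -0.1374 0.5310 m, τ=-0.1350 0.9715 N·m.
t=0.4800 s (step 24): θ=0.7322 -1.0086 rad, θ̇=-0.0673 -1.3847 rad/s, p_ee=-0.0935 -0.1473 0.5211 m, τ=-0.0958 1.0805 N·m.
t=0.5600 s (step 28): θ=0.7298 -1.1129 rad, θ̇=-0.0054 -1.2210 rad/s, p_ee=-0.1092 -0.1546 0.5115 m, τ=-0.0455 1.1530 N·m.
t=0.6400 s (step 32): θ=0.7304 -1.2041 rad, θ̇=0.0194 -1.0634 rad/s, p_ee=-0.1230 -0.1596 0.5028 m, τ=0.0288 1.2044 N·m.
t=0.7200 s (step 36): θ=0.7335 -1.2837 rad, θ̇=0.0633 -0.9320 rad/s, p_ee=-0.1347 -0.1632 0.4949 m, τ=0.0669 1.2441 N·m.
t=0.8000 s (step 40): θ=0.7407 -1.3537 rad, θ̇=0.1154 -0.8197 rad/s, p_ee=-0.1444 -0.1660 0.4878 m, τ=0.0717 1.2669 N·m.
t=0.8800 s (step 44): θ=0.7517 -1.4153 rad, θ̇=0.1565 -0.7225 rad/s, p_ee=-0.1522 -0.1686 0.4815 m, τ=0.0655 1.2771 N·m.
t=0.9600 s (step 48): θ=0.7654 -1.4697 rad, θ̇=0.1852 -0.6407 rad/s, p_ee=-0.1583 -0.1712 0.4759 m, τ=0.0557 1.2808 N·m.
t=1.0400 s (step 52): θ=0.7810 -1.5181 rad, θ̇=0.2033 -0.5723 rad/s, p_ee=-0.1632 -0.1736 0.4708 m, τ=0.0452 1.2808 N·m.
t=1.1200 s (step 56): θ=0.7977 -1.5615 rad, θ̇=0.2130 -0.5150 rad/s, p_ee=-0.1670 -0.1761 0.4663 m, τ=0.0352 1.2786 N·m.
t=1.2000 s (step 60): θ=0.8149 -1.6008 rad, θ̇=0.2165 -0.4669 rad/s, p_ee=-0.1701 -0.1786 0.4622 m.
final p_ee position (m): -0.1701 -0.1786 0.4622


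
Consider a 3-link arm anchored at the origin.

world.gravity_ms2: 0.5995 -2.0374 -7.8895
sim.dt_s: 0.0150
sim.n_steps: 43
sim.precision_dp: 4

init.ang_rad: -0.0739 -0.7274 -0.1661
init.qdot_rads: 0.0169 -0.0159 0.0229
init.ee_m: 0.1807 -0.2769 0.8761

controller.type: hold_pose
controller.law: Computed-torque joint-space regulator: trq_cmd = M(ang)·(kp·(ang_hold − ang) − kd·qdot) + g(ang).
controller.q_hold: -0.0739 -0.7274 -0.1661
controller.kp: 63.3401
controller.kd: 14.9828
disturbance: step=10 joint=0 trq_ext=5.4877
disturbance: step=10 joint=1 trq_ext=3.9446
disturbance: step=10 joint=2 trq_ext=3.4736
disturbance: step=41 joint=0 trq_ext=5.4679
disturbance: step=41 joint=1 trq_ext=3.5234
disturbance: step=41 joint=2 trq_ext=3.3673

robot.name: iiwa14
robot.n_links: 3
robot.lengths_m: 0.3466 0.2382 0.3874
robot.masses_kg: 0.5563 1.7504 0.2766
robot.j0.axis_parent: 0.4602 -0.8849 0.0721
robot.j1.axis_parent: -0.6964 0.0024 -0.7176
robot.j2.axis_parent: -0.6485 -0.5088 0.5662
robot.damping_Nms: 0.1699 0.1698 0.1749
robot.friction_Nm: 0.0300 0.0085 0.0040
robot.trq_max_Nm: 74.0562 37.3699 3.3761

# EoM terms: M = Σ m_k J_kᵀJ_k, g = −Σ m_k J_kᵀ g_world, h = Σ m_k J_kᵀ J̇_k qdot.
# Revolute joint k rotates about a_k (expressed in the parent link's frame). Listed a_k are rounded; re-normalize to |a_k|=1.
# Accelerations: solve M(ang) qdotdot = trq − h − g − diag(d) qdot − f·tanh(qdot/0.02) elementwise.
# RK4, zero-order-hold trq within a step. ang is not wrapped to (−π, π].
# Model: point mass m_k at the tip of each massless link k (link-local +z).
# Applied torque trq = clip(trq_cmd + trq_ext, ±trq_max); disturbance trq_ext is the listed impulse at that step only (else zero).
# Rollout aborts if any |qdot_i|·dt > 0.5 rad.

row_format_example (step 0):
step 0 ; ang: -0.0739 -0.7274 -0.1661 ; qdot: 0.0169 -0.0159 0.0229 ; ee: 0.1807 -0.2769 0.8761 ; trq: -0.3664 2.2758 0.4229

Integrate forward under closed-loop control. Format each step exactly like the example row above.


step 1 ; ang: -0.0737 -0.7276 -0.1658 ; qdot: 0.0130 -0.0091 0.0113 ; ee: 0.1805 -0.2770 0.8761 ; trq: -0.3289 2.2734 0.4262
step 2 ; ang: -0.0735 -0.7277 -0.1657 ; qdot: 0.0097 -0.0051 0.0053 ; ee: 0.1803 -0.2771 0.8761 ; trq: -0.2976 2.2719 0.4284
step 3 ; ang: -0.0734 -0.7277 -0.1657 ; qdot: 0.0070 -0.0028 0.0023 ; ee: 0.1802 -0.2771 0.8761 ; trq: -0.2718 2.2710 0.4300
step 4 ; ang: -0.0733 -0.7278 -0.1656 ; qdot: 0.0047 -0.0015 0.0009 ; ee: 0.1802 -0.2772 0.8761 ; trq: -0.2505 2.2705 0.4312
step 5 ; ang: -0.0732 -0.7278 -0.1656 ; qdot: 0.0030 -0.0006 0.0002 ; ee: 0.1801 -0.2772 0.8761 ; trq: -0.2331 2.2702 0.4321
step 6 ; ang: -0.0732 -0.7278 -0.1656 ; qdot: 0.0016 -0.0001 -0.0002 ; ee: 0.1801 -0.2772 0.8761 ; trq: -0.2188 2.2701 0.4328
step 7 ; ang: -0.0732 -0.7278 -0.1656 ; qdot: 0.0005 0.0002 -0.0004 ; ee: 0.1801 -0.2772 0.8761 ; trq: -0.2071 2.2700 0.4334
step 8 ; ang: -0.0732 -0.7278 -0.1657 ; qdot: -0.0003 0.0005 -0.0005 ; ee: 0.1801 -0.2772 0.8761 ; trq: -0.1975 2.2700 0.4339
step 9 ; ang: -0.0732 -0.7278 -0.1657 ; qdot: -0.0009 0.0006 -0.0006 ; ee: 0.1801 -0.2772 0.8761 ; trq: -0.1897 2.2700 0.4343
step 10 ; ang: -0.0732 -0.7278 -0.1657 ; qdot: -0.0013 0.0007 -0.0006 ; ee: 0.1801 -0.2772 0.8761 ; trq: 5.3043 6.2146 3.3761
step 11 ; ang: -0.0730 -0.7264 -0.1562 ; qdot: 0.0268 0.1961 1.2373 ; ee: 0.1772 -0.2759 0.8779 ; trq: -1.4535 1.3584 -0.2269
step 12 ; ang: -0.0726 -0.7234 -0.1410 ; qdot: 0.0269 0.1951 0.7955 ; ee: 0.1723 -0.2736 0.8808 ; trq: -1.2392 1.5186 -0.0829
step 13 ; ang: -0.0722 -0.7206 -0.1314 ; qdot: 0.0240 0.1721 0.4981 ; ee: 0.1689 -0.2719 0.8828 ; trq: -1.0557 1.6538 0.0260
step 14 ; ang: -0.0719 -0.7183 -0.1254 ; qdot: 0.0196 0.1397 0.2972 ; ee: 0.1666 -0.2707 0.8841 ; trq: -0.8992 1.7674 0.1095
step 15 ; ang: -0.0717 -0.7164 -0.1220 ; qdot: 0.0146 0.1051 0.1610 ; ee: 0.1651 -0.2699 0.8850 ; trq: -0.7665 1.8624 0.1742
step 16 ; ang: -0.0715 -0.7151 -0.1203 ; qdot: 0.0097 0.0721 0.0686 ; ee: 0.1643 -0.2694 0.8855 ; trq: -0.6546 1.9415 0.2249
step 17 ; ang: -0.0714 -0.7142 -0.1198 ; qdot: 0.0052 0.0426 0.0065 ; ee: 0.1639 -0.2691 0.8858 ; trq: -0.5611 2.0071 0.2648
step 18 ; ang: -0.0713 -0.7138 -0.1200 ; qdot: 0.0012 0.0161 -0.0311 ; ee: 0.1638 -0.2690 0.8859 ; trq: -0.4833 2.0612 0.2953
step 19 ; ang: -0.0713 -0.7137 -0.1206 ; qdot: -0.0021 -0.0046 -0.0563 ; ee: 0.1640 -0.2691 0.8858 ; trq: -0.4191 2.1047 0.3195
step 20 ; ang: -0.0714 -0.7139 -0.1216 ; qdot: -0.0046 -0.0195 -0.0747 ; ee: 0.1643 -0.2692 0.8856 ; trq: -0.3662 2.1390 0.3389
step 21 ; ang: -0.0714 -0.7143 -0.1228 ; qdot: -0.0066 -0.0304 -0.0871 ; ee: 0.1648 -0.2694 0.8854 ; trq: -0.3227 2.1666 0.3545
step 22 ; ang: -0.0716 -0.7148 -0.1242 ; qdot: -0.0080 -0.0384 -0.0947 ; ee: 0.1653 -0.2697 0.8851 ; trq: -0.2869 2.1889 0.3671
step 23 ; ang: -0.0717 -0.7154 -0.1256 ; qdot: -0.0089 -0.0441 -0.0989 ; ee: 0.1659 -0.2700 0.8847 ; trq: -0.2576 2.2071 0.3774
step 24 ; ang: -0.0718 -0.7161 -0.1271 ; qdot: -0.0095 -0.0478 -0.1006 ; ee: 0.1666 -0.2703 0.8844 ; trq: -0.2336 2.2219 0.3857
step 25 ; ang: -0.0720 -0.7168 -0.1286 ; qdot: -0.0099 -0.0500 -0.1005 ; ee: 0.1672 -0.2706 0.8840 ; trq: -0.2141 2.2339 0.3925
step 26 ; ang: -0.0721 -0.7176 -0.1301 ; qdot: -0.0100 -0.0508 -0.0992 ; ee: 0.1679 -0.2709 0.8836 ; trq: -0.1983 2.2435 0.3981
step 27 ; ang: -0.0723 -0.7183 -0.1316 ; qdot: -0.0099 -0.0507 -0.0971 ; ee: 0.1685 -0.2712 0.8832 ; trq: -0.1855 2.2512 0.4026
step 28 ; ang: -0.0724 -0.7191 -0.1331 ; qdot: -0.0097 -0.0498 -0.0944 ; ee: 0.1692 -0.2716 0.8829 ; trq: -0.1752 2.2573 0.4063
step 29 ; ang: -0.0726 -0.7198 -0.1344 ; qdot: -0.0094 -0.0482 -0.0913 ; ee: 0.1698 -0.2719 0.8825 ; trq: -0.1671 2.2621 0.4094
step 30 ; ang: -0.0727 -0.7205 -0.1358 ; qdot: -0.0090 -0.0463 -0.0880 ; ee: 0.1704 -0.2722 0.8822 ; trq: -0.1606 2.2658 0.4119
step 31 ; ang: -0.0728 -0.7212 -0.1371 ; qdot: -0.0085 -0.0440 -0.0846 ; ee: 0.1710 -0.2725 0.8818 ; trq: -0.1556 2.2687 0.4139
step 32 ; ang: -0.0730 -0.7219 -0.1383 ; qdot: -0.0081 -0.0415 -0.0811 ; ee: 0.1715 -0.2727 0.8815 ; trq: -0.1517 2.2708 0.4156
step 33 ; ang: -0.0731 -0.7225 -0.1395 ; qdot: -0.0076 -0.0390 -0.0776 ; ee: 0.1721 -0.2730 0.8812 ; trq: -0.1487 2.2724 0.4170
step 34 ; ang: -0.0732 -0.7230 -0.1407 ; qdot: -0.0070 -0.0363 -0.0742 ; ee: 0.1726 -0.2732 0.8809 ; trq: -0.1465 2.2736 0.4182
step 35 ; ang: -0.0733 -0.7236 -0.1417 ; qdot: -0.0065 -0.0337 -0.0708 ; ee: 0.1730 -0.2735 0.8806 ; trq: -0.1448 2.2744 0.4191
step 36 ; ang: -0.0734 -0.7240 -0.1428 ; qdot: -0.0061 -0.0312 -0.0674 ; ee: 0.1735 -0.2737 0.8804 ; trq: -0.1437 2.2749 0.4200
step 37 ; ang: -0.0735 -0.7245 -0.1438 ; qdot: -0.0056 -0.0288 -0.0642 ; ee: 0.1739 -0.2739 0.8801 ; trq: -0.1430 2.2752 0.4206
step 38 ; ang: -0.0735 -0.7249 -0.1447 ; qdot: -0.0051 -0.0264 -0.0611 ; ee: 0.1743 -0.2741 0.8799 ; trq: -0.1426 2.2753 0.4212
step 39 ; ang: -0.0736 -0.7253 -0.1456 ; qdot: -0.0047 -0.0242 -0.0580 ; ee: 0.1746 -0.2742 0.8797 ; trq: -0.1424 2.2753 0.4217
step 40 ; ang: -0.0737 -0.7256 -0.1464 ; qdot: -0.0043 -0.0221 -0.0551 ; ee: 0.1750 -0.2744 0.8795 ; trq: -0.1424 2.2752 0.4222
step 41 ; ang: -0.0737 -0.7260 -0.1472 ; qdot: -0.0039 -0.0202 -0.0523 ; ee: 0.1753 -0.2746 0.8793 ; trq: 5.3254 5.7985 3.3761
step 42 ; ang: -0.0736 -0.7256 -0.1375 ; qdot: 0.0192 0.0734 1.3136 ; ee: 0.1726 -0.2735 0.8808 ; trq: -1.4143 1.4609 -0.2390
step 43 ; ang: -0.0733 -0.7243 -0.1216 ; qdot: 0.0222 0.1063 0.8234 ; ee: 0.1679 -0.2716 0.8834


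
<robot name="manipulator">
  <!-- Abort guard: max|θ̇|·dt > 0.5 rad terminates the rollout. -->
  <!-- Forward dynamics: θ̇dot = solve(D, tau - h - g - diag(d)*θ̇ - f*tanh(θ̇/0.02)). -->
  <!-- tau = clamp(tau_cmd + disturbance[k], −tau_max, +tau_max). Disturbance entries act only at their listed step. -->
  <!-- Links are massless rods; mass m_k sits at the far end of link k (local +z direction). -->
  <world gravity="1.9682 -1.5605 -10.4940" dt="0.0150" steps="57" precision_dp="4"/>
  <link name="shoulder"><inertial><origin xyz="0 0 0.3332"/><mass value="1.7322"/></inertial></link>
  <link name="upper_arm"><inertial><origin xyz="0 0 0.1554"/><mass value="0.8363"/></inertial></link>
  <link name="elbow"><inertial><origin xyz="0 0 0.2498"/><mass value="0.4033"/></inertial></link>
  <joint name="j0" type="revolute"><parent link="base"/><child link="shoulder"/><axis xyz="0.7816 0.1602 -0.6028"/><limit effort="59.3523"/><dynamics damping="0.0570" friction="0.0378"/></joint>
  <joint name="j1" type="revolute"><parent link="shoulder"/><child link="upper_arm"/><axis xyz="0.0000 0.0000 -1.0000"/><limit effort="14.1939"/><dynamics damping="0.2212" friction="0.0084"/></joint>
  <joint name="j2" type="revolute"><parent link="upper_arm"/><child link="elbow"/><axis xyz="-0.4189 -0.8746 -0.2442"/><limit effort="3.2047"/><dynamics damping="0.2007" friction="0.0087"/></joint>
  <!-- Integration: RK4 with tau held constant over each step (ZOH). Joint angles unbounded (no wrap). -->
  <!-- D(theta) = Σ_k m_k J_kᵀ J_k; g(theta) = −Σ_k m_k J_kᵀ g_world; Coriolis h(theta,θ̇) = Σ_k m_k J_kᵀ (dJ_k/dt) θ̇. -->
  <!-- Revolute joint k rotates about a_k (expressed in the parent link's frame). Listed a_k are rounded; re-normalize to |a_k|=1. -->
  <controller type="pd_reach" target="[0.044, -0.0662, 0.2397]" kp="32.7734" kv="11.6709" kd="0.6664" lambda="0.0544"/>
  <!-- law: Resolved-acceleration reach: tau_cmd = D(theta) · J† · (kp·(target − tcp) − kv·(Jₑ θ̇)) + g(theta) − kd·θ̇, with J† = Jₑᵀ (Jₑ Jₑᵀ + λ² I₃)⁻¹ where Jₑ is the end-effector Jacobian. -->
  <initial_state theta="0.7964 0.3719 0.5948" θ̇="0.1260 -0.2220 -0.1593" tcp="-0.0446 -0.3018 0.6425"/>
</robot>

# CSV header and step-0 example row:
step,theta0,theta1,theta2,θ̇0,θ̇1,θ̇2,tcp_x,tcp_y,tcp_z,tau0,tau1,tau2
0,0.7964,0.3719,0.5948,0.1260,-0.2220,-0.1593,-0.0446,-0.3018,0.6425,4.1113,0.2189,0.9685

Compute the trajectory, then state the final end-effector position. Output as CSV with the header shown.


step,theta0,theta1,theta2,θ̇0,θ̇1,θ̇2,tcp_x,tcp_y,tcp_z,tau0,tau1,tau2
1,0.8034,0.3763,0.6053,0.7969,0.7060,1.5130,-0.0447,-0.3025,0.6411,2.4712,-0.4197,-0.2313
2,0.8183,0.3821,0.6303,1.1854,0.1282,1.8045,-0.0454,-0.3034,0.6380,0.4352,0.0481,-0.2767
3,0.8382,0.3862,0.6574,1.4782,0.3963,1.8150,-0.0466,-0.3061,0.6337,-1.2755,-0.1262,-0.1217
4,0.8620,0.3912,0.6844,1.6878,0.2786,1.7792,-0.0478,-0.3106,0.6283,-2.7655,-0.0213,0.0394
5,0.8884,0.3956,0.7107,1.8412,0.3161,1.7297,-0.0493,-0.3163,0.6222,-3.9944,-0.0435,0.1819
6,0.9168,0.4002,0.7363,1.9462,0.3000,1.6850,-0.0508,-0.3230,0.6155,-5.0126,-0.0329,0.2955
7,0.9465,0.4046,0.7612,2.0128,0.2968,1.6436,-0.0525,-0.3302,0.6083,-5.8459,-0.0391,0.3856
8,0.9770,0.4090,0.7856,2.0483,0.2884,1.6072,-0.0542,-0.3378,0.6008,-6.5234,-0.0469,0.4543
9,1.0078,0.4132,0.8094,2.0591,0.2789,1.5751,-0.0560,-0.3455,0.5929,-7.0696,-0.0585,0.5052
10,1.0386,0.4173,0.8328,2.0502,0.2677,1.5469,-0.0579,-0.3531,0.5849,-7.5061,-0.0725,0.5413
11,1.0691,0.4212,0.8558,2.0259,0.2553,1.5220,-0.0598,-0.3605,0.5768,-7.8512,-0.0883,0.5651
12,1.0992,0.4249,0.8785,1.9897,0.2418,1.4998,-0.0617,-0.3676,0.5686,-8.1204,-0.1055,0.5789
13,1.1287,0.4284,0.9008,1.9444,0.2277,1.4799,-0.0636,-0.3744,0.5604,-8.3270,-0.1238,0.5846
14,1.1575,0.4317,0.9228,1.8923,0.2130,1.4617,-0.0654,-0.3807,0.5523,-8.4820,-0.1426,0.5837
15,1.1855,0.4347,0.9446,1.8353,0.1981,1.4450,-0.0672,-0.3867,0.5442,-8.5946,-0.1620,0.5777
16,1.2125,0.4376,0.9662,1.7749,0.1831,1.4295,-0.0690,-0.3922,0.5363,-8.6727,-0.1815,0.5674
17,1.2387,0.4402,0.9875,1.7123,0.1681,1.4147,-0.0707,-0.3973,0.5285,-8.7225,-0.2011,0.5539
18,1.2639,0.4426,1.0086,1.6483,0.1533,1.4007,-0.0723,-0.4019,0.5209,-8.7496,-0.2207,0.5379
19,1.2881,0.4447,1.0295,1.5838,0.1388,1.3871,-0.0738,-0.4060,0.5135,-8.7582,-0.2401,0.5198
20,1.3114,0.4467,1.0501,1.5192,0.1247,1.3739,-0.0752,-0.4098,0.5062,-8.7521,-0.2592,0.5003
21,1.3337,0.4484,1.0706,1.4551,0.1110,1.3610,-0.0765,-0.4132,0.4992,-8.7343,-0.2780,0.4796
22,1.3551,0.4500,1.0910,1.3919,0.0978,1.3483,-0.0777,-0.4161,0.4924,-8.7072,-0.2964,0.4581
23,1.3755,0.4513,1.1111,1.3296,0.0851,1.3358,-0.0787,-0.4187,0.4858,-8.6729,-0.3143,0.4361
24,1.3950,0.4525,1.1310,1.2686,0.0730,1.3233,-0.0797,-0.4209,0.4795,-8.6331,-0.3317,0.4136
25,1.4135,0.4535,1.1507,1.2089,0.0614,1.3108,-0.0805,-0.4228,0.4733,-8.5892,-0.3486,0.3910
26,1.4312,0.4543,1.1703,1.1506,0.0503,1.2984,-0.0812,-0.4244,0.4674,-8.5423,-0.3650,0.3682
27,1.4481,0.4550,1.1897,1.0938,0.0399,1.2860,-0.0818,-0.4257,0.4617,-8.4932,-0.3809,0.3454
28,1.4641,0.4555,1.2088,1.0385,0.0302,1.2736,-0.0823,-0.4266,0.4563,-8.4428,-0.3964,0.3226
29,1.4792,0.4559,1.2278,0.9848,0.0214,1.2611,-0.0827,-0.4274,0.4510,-8.3917,-0.4116,0.3000
30,1.4936,0.4561,1.2466,0.9325,0.0136,1.2486,-0.0829,-0.4279,0.4459,-8.3403,-0.4266,0.2776
31,1.5072,0.4563,1.2653,0.8816,0.0068,1.2360,-0.0830,-0.4281,0.4411,-8.2891,-0.4416,0.2553
32,1.5201,0.4563,1.2837,0.8322,0.0009,1.2234,-0.0831,-0.4281,0.4365,-8.2384,-0.4563,0.2333
33,1.5322,0.4563,1.3019,0.7843,-0.0045,1.2109,-0.0830,-0.4280,0.4320,-8.1884,-0.4705,0.2114
34,1.5436,0.4562,1.3200,0.7377,-0.0096,1.1983,-0.0828,-0.4276,0.4277,-8.1393,-0.4840,0.1896
35,1.5543,0.4560,1.3379,0.6924,-0.0146,1.1858,-0.0825,-0.4271,0.4237,-8.0912,-0.4967,0.1681
36,1.5644,0.4557,1.3555,0.6484,-0.0194,1.1733,-0.0820,-0.4263,0.4198,-8.0443,-0.5086,0.1469
37,1.5738,0.4554,1.3730,0.6056,-0.0242,1.1607,-0.0815,-0.4255,0.4161,-7.9987,-0.5196,0.1259
38,1.5826,0.4550,1.3903,0.5641,-0.0288,1.1482,-0.0810,-0.4245,0.4125,-7.9544,-0.5298,0.1051
39,1.5907,0.4545,1.4075,0.5237,-0.0332,1.1357,-0.0803,-0.4233,0.4091,-7.9115,-0.5392,0.0846
40,1.5983,0.4540,1.4244,0.4845,-0.0373,1.1232,-0.0795,-0.4220,0.4059,-7.8699,-0.5481,0.0644
41,1.6053,0.4534,1.4411,0.4463,-0.0412,1.1107,-0.0787,-0.4206,0.4028,-7.8298,-0.5563,0.0445
42,1.6117,0.4527,1.4577,0.4092,-0.0447,1.0982,-0.0778,-0.4191,0.3999,-7.7911,-0.5639,0.0247
43,1.6175,0.4520,1.4740,0.3731,-0.0480,1.0857,-0.0768,-0.4174,0.3972,-7.7538,-0.5710,0.0053
44,1.6229,0.4513,1.4902,0.3380,-0.0509,1.0732,-0.0757,-0.4157,0.3945,-7.7180,-0.5776,-0.0140
45,1.6277,0.4505,1.5062,0.3039,-0.0536,1.0607,-0.0746,-0.4138,0.3920,-7.6835,-0.5837,-0.0329
46,1.6320,0.4497,1.5220,0.2707,-0.0559,1.0483,-0.0734,-0.4119,0.3897,-7.6504,-0.5893,-0.0517
47,1.6358,0.4488,1.5376,0.2384,-0.0580,1.0359,-0.0722,-0.4099,0.3874,-7.6187,-0.5945,-0.0702
48,1.6392,0.4479,1.5531,0.2070,-0.0598,1.0236,-0.0709,-0.4078,0.3853,-7.5883,-0.5992,-0.0885
49,1.6420,0.4470,1.5683,0.1764,-0.0614,1.0112,-0.0695,-0.4056,0.3833,-7.5593,-0.6036,-0.1066
50,1.6445,0.4461,1.5834,0.1467,-0.0627,0.9990,-0.0681,-0.4033,0.3814,-7.5315,-0.6075,-0.1245
51,1.6464,0.4452,1.5983,0.1178,-0.0638,0.9868,-0.0667,-0.4010,0.3796,-7.5049,-0.6110,-0.1422
52,1.6480,0.4442,1.6129,0.0896,-0.0646,0.9746,-0.0652,-0.3986,0.3779,-7.4795,-0.6142,-0.1596
53,1.6491,0.4432,1.6275,0.0623,-0.0653,0.9625,-0.0637,-0.3962,0.3764,-7.4553,-0.6169,-0.1769
54,1.6499,0.4422,1.6418,0.0358,-0.0658,0.9505,-0.0621,-0.3937,0.3749,-7.4324,-0.6194,-0.1939
55,1.6502,0.4412,1.6560,0.0104,-0.0662,0.9388,-0.0605,-0.3912,0.3735,-7.4120,-0.6214,-0.2110
56,1.6502,0.4402,1.6699,-0.0129,-0.0670,0.9281,-0.0589,-0.3885,0.3722,-7.3989,-0.6227,-0.2283
57,1.6498,0.4392,1.6838,-0.0345,-0.0675,0.9174,-0.0572,-0.3859,0.3710,,,
# final tcp position (m): -0.0572 -0.3859 0.3710


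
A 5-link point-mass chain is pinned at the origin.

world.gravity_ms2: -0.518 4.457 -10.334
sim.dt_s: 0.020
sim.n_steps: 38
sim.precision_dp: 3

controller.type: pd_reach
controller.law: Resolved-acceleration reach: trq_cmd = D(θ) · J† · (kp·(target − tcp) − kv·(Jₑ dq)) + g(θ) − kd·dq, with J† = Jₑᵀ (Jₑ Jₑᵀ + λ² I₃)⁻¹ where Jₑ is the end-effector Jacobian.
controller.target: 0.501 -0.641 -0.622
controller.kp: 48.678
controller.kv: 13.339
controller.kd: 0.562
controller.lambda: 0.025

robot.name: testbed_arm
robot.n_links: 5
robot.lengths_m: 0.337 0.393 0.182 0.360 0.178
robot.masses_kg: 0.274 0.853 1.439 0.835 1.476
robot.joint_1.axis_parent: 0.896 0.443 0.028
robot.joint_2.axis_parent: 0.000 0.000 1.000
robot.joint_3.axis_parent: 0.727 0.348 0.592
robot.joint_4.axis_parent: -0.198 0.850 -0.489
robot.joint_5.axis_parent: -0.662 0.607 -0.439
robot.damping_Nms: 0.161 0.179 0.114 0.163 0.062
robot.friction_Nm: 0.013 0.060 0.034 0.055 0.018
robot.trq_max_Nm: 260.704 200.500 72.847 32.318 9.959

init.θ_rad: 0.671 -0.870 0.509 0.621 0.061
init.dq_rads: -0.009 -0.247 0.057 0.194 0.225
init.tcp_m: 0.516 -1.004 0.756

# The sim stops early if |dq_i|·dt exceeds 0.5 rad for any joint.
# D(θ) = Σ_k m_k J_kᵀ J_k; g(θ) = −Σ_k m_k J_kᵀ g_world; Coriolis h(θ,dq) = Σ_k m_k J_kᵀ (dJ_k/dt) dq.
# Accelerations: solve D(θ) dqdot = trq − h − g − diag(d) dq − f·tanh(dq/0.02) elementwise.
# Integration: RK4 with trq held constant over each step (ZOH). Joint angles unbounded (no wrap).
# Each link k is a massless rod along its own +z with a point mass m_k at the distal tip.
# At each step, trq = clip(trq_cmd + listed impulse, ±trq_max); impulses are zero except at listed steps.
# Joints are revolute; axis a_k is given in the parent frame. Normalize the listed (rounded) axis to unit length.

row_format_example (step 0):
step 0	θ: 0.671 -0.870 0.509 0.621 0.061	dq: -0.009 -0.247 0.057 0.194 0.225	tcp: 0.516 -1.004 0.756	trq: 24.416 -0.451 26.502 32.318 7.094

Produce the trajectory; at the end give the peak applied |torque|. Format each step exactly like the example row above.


step 1	θ: 0.659 -0.863 0.579 0.621 0.097	dq: -1.148 0.535 6.541 0.032 3.440	tcp: 0.516 -1.000 0.742	trq: 25.993 -2.092 16.838 27.165 2.640
step 2	θ: 0.636 -0.889 0.675 0.685 0.123	dq: -1.119 -2.722 3.468 6.033 -0.786	tcp: 0.514 -0.990 0.708	trq: 23.216 2.228 10.637 14.724 3.659
step 3	θ: 0.614 -0.944 0.762 0.804 0.129	dq: -1.129 -2.913 5.230 5.872 1.253	tcp: 0.511 -0.975 0.659	trq: 29.434 1.532 4.865 7.220 0.899
step 4	θ: 0.595 -1.006 0.860 0.930 0.144	dq: -0.730 -3.165 4.641 6.676 0.266	tcp: 0.508 -0.954 0.601	trq: 27.743 2.090 0.790 0.592 0.354
step 5	θ: 0.586 -1.069 0.944 1.064 0.155	dq: -0.190 -3.148 3.792 6.688 0.732	tcp: 0.503 -0.930 0.537	trq: 23.184 1.599 -2.224 -5.104 -0.977
step 6	θ: 0.588 -1.129 1.010 1.195 0.167	dq: 0.366 -2.764 2.809 6.485 0.542	tcp: 0.499 -0.905 0.471	trq: 16.351 1.148 -4.030 -9.426 -1.649
step 7	θ: 0.600 -1.179 1.057 1.320 0.178	dq: 0.895 -2.209 1.862 5.983 0.608	tcp: 0.494 -0.879 0.404	trq: 8.804 0.475 -4.984 -12.609 -2.293
step 8	θ: 0.623 -1.217 1.087 1.433 0.190	dq: 1.360 -1.573 1.078 5.337 0.530	tcp: 0.490 -0.853 0.338	trq: 0.982 -0.144 -5.350 -14.620 -2.638
step 9	θ: 0.654 -1.242 1.104 1.532 0.199	dq: 1.756 -0.974 0.493 4.595 0.487	tcp: 0.485 -0.829 0.274	trq: -6.726 -0.722 -5.443 -15.624 -2.818
step 10	θ: 0.692 -1.257 1.110 1.616 0.208	dq: 2.080 -0.466 0.085 3.833 0.425	tcp: 0.481 -0.807 0.213	trq: -14.271 -1.210 -5.425 -15.769 -2.815
step 11	θ: 0.737 -1.262 1.110 1.685 0.216	dq: 2.332 -0.080 -0.167 3.083 0.378	tcp: 0.477 -0.787 0.154	trq: -21.577 -1.616 -5.403 -15.237 -2.676
step 12	θ: 0.785 -1.261 1.105 1.740 0.223	dq: 2.514 0.179 -0.300 2.370 0.351	tcp: 0.475 -0.769 0.098	trq: -28.585 -1.917 -5.394 -14.220 -2.436
step 13	θ: 0.837 -1.256 1.098 1.781 0.229	dq: 2.631 0.372 -0.409 1.728 0.307	tcp: 0.473 -0.754 0.045	trq: -35.246 -2.140 -5.358 -12.907 -2.108
step 14	θ: 0.890 -1.247 1.089 1.810 0.235	dq: 2.687 0.506 -0.495 1.158 0.272	tcp: 0.471 -0.741 -0.006	trq: -41.384 -2.301 -5.313 -11.457 -1.746
step 15	θ: 0.944 -1.236 1.079 1.828 0.239	dq: 2.687 0.591 -0.555 0.665 0.230	tcp: 0.471 -0.729 -0.054	trq: -46.879 -2.402 -5.262 -9.993 -1.372
step 16	θ: 0.997 -1.224 1.067 1.837 0.243	dq: 2.641 0.634 -0.587 0.251 0.184	tcp: 0.471 -0.720 -0.099	trq: -51.626 -2.448 -5.209 -8.606 -1.012
step 17	θ: 1.049 -1.211 1.056 1.839 0.246	dq: 2.557 0.646 -0.596 -0.085 0.126	tcp: 0.471 -0.712 -0.143	trq: -55.578 -2.444 -5.151 -7.360 -0.677
step 18	θ: 1.099 -1.198 1.044 1.835 0.248	dq: 2.444 0.642 -0.590 -0.337 0.038	tcp: 0.472 -0.705 -0.184	trq: -58.743 -2.394 -5.087 -6.305 -0.370
step 19	θ: 1.146 -1.185 1.032 1.826 0.248	dq: 2.311 0.612 -0.560 -0.542 0.018	tcp: 0.473 -0.699 -0.223	trq: -61.033 -2.326 -5.037 -5.434 -0.154
step 20	θ: 1.191 -1.173 1.021 1.814 0.248	dq: 2.164 0.572 -0.518 -0.689 -0.011	tcp: 0.475 -0.693 -0.259	trq: -62.617 -2.235 -4.983 -4.723 0.026
step 21	θ: 1.233 -1.162 1.011 1.799 0.248	dq: 2.011 0.528 -0.468 -0.791 -0.030	tcp: 0.476 -0.688 -0.293	trq: -63.562 -2.131 -4.927 -4.164 0.162
step 22	θ: 1.271 -1.152 1.002 1.783 0.247	dq: 1.856 0.484 -0.415 -0.849 -0.064	tcp: 0.477 -0.684 -0.325	trq: -63.993 -2.019 -4.867 -3.728 0.274
step 23	θ: 1.307 -1.143 0.994 1.766 0.245	dq: 1.703 0.440 -0.360 -0.877 -0.087	tcp: 0.479 -0.680 -0.354	trq: -63.982 -1.907 -4.808 -3.400 0.352
step 24	θ: 1.340 -1.134 0.988 1.748 0.243	dq: 1.554 0.399 -0.307 -0.879 -0.106	tcp: 0.480 -0.676 -0.381	trq: -63.628 -1.799 -4.747 -3.157 0.404
step 25	θ: 1.369 -1.127 0.982 1.731 0.241	dq: 1.413 0.361 -0.258 -0.863 -0.118	tcp: 0.481 -0.672 -0.406	trq: -63.015 -1.698 -4.686 -2.979 0.436
step 26	θ: 1.396 -1.120 0.977 1.714 0.238	dq: 1.279 0.326 -0.214 -0.834 -0.124	tcp: 0.482 -0.669 -0.428	trq: -62.217 -1.605 -4.625 -2.850 0.452
step 27	θ: 1.421 -1.114 0.973 1.697 0.236	dq: 1.155 0.294 -0.174 -0.796 -0.127	tcp: 0.483 -0.666 -0.448	trq: -61.297 -1.521 -4.564 -2.758 0.457
step 28	θ: 1.442 -1.108 0.970 1.682 0.233	dq: 1.040 0.266 -0.139 -0.752 -0.126	tcp: 0.484 -0.663 -0.467	trq: -60.305 -1.445 -4.503 -2.690 0.454
step 29	θ: 1.462 -1.103 0.967 1.667 0.231	dq: 0.934 0.240 -0.109 -0.705 -0.122	tcp: 0.485 -0.660 -0.483	trq: -59.278 -1.378 -4.443 -2.640 0.446
step 30	θ: 1.480 -1.098 0.966 1.654 0.228	dq: 0.837 0.217 -0.083 -0.656 -0.117	tcp: 0.486 -0.657 -0.498	trq: -58.249 -1.319 -4.384 -2.601 0.435
step 31	θ: 1.496 -1.094 0.964 1.641 0.226	dq: 0.749 0.196 -0.061 -0.608 -0.110	tcp: 0.486 -0.655 -0.512	trq: -57.239 -1.267 -4.326 -2.570 0.422
step 32	θ: 1.510 -1.090 0.963 1.629 0.224	dq: 0.669 0.177 -0.043 -0.561 -0.103	tcp: 0.487 -0.653 -0.524	trq: -56.264 -1.221 -4.270 -2.543 0.409
step 33	θ: 1.523 -1.087 0.962 1.619 0.222	dq: 0.597 0.160 -0.029 -0.515 -0.095	tcp: 0.487 -0.651 -0.535	trq: -55.336 -1.181 -4.216 -2.519 0.396
step 34	θ: 1.534 -1.084 0.962 1.609 0.220	dq: 0.532 0.146 -0.019 -0.472 -0.087	tcp: 0.488 -0.649 -0.544	trq: -54.463 -1.145 -4.163 -2.498 0.384
step 35	θ: 1.544 -1.081 0.961 1.600 0.219	dq: 0.474 0.134 -0.013 -0.431 -0.079	tcp: 0.489 -0.648 -0.553	trq: -53.648 -1.114 -4.111 -2.478 0.373
step 36	θ: 1.553 -1.079 0.961 1.592 0.217	dq: 0.422 0.124 -0.010 -0.393 -0.071	tcp: 0.489 -0.646 -0.561	trq: -52.893 -1.086 -4.062 -2.459 0.362
step 37	θ: 1.561 -1.076 0.961 1.584 0.216	dq: 0.375 0.114 -0.007 -0.358 -0.064	tcp: 0.490 -0.645 -0.567	trq: -52.197 -1.060 -4.016 -2.440 0.353
step 38	θ: 1.568 -1.074 0.961 1.577 0.214	dq: 0.333 0.105 -0.005 -0.326 -0.057	tcp: 0.490 -0.644 -0.573
max |trq| (N·m): 63.993
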